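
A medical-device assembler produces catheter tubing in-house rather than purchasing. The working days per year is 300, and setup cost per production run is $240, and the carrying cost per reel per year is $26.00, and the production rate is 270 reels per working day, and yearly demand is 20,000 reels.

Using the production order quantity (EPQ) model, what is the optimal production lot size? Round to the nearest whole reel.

Daily demand d = 20,000/300 = 66.667; p = 270; 1 − d/p = 0.75309
EPQ = √(2DS / (H(1 − d/p)))
    = √(2 × 20,000 × 240 / (26 × 0.75309)) ≈ 700.21

700 reels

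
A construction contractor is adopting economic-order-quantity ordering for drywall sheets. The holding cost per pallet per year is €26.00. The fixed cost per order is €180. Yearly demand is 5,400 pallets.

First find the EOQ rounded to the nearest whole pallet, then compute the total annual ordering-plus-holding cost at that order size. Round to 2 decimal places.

Optimal lot size Q* = (2 × 5,400 × €180 / €26)^½ ≈ 273.44 → Q = 273 pallets
Ordering: D/Q × S = 5,400/273 × €180 = €3,560.44
Holding:  Q/2 × H = 273/2 × €26 = €3,549.00
Total = €3,560.44 + €3,549.00 = €7,109.44

€7,109.44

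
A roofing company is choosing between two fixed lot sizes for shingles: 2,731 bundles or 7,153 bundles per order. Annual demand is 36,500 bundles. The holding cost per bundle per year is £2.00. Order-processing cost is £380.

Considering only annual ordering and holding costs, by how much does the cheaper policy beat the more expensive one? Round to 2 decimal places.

TC(Q) = (D/Q)S + (Q/2)H
TC(2,731) = (36,500/2,731)×380 + (2,731/2)×2 = £7,809.73
TC(7,153) = (36,500/7,153)×380 + (7,153/2)×2 = £9,092.05
Cheaper: Q = 2,731.  Difference = £1,282.32

£1,282.32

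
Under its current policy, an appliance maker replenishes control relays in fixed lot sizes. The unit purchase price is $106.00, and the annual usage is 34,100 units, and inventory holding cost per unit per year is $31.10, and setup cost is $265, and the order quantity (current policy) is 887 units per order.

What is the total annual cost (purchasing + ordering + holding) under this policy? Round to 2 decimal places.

Ordering: D/Q × S = 34,100/887 × $265 = $10,187.71
Holding:  Q/2 × H = 887/2 × $31.1 = $13,792.85
Purchase cost = D·C = 34,100 × 106 = $3,614,600.00
Total = $10,187.71 + $13,792.85 + $3,614,600.00 = $3,638,580.56

$3,638,580.56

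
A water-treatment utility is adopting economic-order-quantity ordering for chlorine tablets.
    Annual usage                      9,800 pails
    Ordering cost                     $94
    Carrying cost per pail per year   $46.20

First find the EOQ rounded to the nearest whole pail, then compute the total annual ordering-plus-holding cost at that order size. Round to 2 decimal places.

$9,226.00

2DS/H = 2·9,800·94/46.2 = 39,878.79
EOQ = √39,878.79 ≈ 199.70 → Q = 200 pails
Orders/yr = 9,800/200 = 49.000; ordering cost = 49.000 × $94 = $4,606.00
Average inventory = 200/2 = 100; holding cost = 100 × $46.2 = $4,620.00
Total = $4,606.00 + $4,620.00 = $9,226.00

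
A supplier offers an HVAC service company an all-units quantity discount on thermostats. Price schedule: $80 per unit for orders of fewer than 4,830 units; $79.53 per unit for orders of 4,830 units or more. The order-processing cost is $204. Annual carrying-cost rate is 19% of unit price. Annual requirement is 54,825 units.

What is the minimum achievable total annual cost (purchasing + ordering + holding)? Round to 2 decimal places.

$4,399,040.18

H₁ = 19%×$80 = $15.2000;  H₂ = 19%×$79.53 = $15.1107
EOQ₁ = √(2×54,825×204/15.2000) = 1,213.10  (< 4,830, feasible at tier 1)
EOQ₂ = √(2×54,825×204/15.1107) = 1,216.68  (< 4,830 → use Q = 4,830 at tier-2 price)
TC(tier 1 (EOQ₁), Q≈1,213.1) = $4,404,439.16
TC(tier 2, Q≈4,830.0) = $4,399,040.18
Minimum at tier 2: $4,399,040.18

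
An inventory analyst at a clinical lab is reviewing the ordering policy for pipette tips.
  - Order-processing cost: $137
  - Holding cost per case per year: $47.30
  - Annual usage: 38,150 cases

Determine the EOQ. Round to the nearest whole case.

Optimal lot size Q* = (2 × 38,150 × $137 / $47.3)^½ ≈ 470.10

470 cases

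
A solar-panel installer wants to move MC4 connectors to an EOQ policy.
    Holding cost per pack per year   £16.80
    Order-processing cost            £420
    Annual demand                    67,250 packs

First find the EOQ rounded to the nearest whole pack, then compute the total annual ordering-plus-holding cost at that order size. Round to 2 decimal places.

£30,806.36

2DS/H = 2·67,250·420/16.8 = 3,362,500.00
EOQ = √3,362,500.00 ≈ 1,833.71 → Q = 1,834 packs
Orders/yr = 67,250/1,834 = 36.668; ordering cost = 36.668 × £420 = £15,400.76
Average inventory = 1,834/2 = 917; holding cost = 917 × £16.8 = £15,405.60
Total = £15,400.76 + £15,405.60 = £30,806.36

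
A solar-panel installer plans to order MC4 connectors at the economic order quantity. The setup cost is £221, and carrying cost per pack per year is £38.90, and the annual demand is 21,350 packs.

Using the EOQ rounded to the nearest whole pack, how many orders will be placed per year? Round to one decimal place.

43.3 orders per year

2DS/H = 2·21,350·221/38.9 = 242,588.69
EOQ = √242,588.69 ≈ 492.53 → Q = 493
N = D/Q = 21,350/493 ≈ 43.306 orders/yr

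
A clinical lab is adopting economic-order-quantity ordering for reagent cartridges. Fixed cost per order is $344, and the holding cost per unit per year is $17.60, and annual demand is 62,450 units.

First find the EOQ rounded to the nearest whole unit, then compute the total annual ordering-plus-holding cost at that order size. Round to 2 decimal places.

EOQ = √(2DS/H) = √(2 × 62,450 × 344 / 17.6)
    = √(2,441,227.27) ≈ 1,562.44 → Q = 1,562 units
Annual ordering cost = (D/Q)·S = (62,450/1,562) × 344 = $13,753.39
Annual holding cost  = (Q/2)·H = (1,562/2) × 17.6 = $13,745.60
Total = $13,753.39 + $13,745.60 = $27,498.99

$27,498.99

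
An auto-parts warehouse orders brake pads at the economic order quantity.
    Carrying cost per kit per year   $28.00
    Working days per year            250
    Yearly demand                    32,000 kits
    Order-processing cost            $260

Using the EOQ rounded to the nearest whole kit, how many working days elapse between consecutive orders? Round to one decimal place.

Q* = √(2·D·S / H) = √(2·32,000·260 / 28) = √594,285.7 ≈ 770.90 → Q = 771 kits
Cycle time = (working days × Q)/D = (250 × 771) / 32,000 = 6.023 days

6.0 days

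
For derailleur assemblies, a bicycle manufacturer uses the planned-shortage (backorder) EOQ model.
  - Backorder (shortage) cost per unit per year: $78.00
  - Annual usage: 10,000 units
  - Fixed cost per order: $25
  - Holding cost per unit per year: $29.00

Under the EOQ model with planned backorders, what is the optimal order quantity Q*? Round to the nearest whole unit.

Q* = √(2DS/H) · √((H + b)/b)
   = √(2 × 10,000 × 25 / 29) · √((29 + 78) / 78)
   = 131.306 × 1.1712 ≈ 153.79

154 units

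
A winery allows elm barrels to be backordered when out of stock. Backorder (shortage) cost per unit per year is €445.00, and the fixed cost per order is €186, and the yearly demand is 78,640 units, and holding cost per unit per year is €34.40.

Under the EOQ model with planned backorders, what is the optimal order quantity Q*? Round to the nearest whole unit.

Q* = √(2DS/H) · √((H + b)/b)
   = √(2 × 78,640 × 186 / 34.4) · √((34.4 + 445) / 445)
   = 922.176 × 1.0379 ≈ 957.16

957 units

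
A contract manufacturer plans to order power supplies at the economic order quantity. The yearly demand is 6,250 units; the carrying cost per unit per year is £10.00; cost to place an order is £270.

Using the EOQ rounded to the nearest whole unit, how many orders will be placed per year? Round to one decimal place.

2DS/H = 2·6,250·270/10 = 337,500.00
EOQ = √337,500.00 ≈ 580.95 → Q = 581
N = D/Q = 6,250/581 ≈ 10.757 orders/yr

10.8 orders per year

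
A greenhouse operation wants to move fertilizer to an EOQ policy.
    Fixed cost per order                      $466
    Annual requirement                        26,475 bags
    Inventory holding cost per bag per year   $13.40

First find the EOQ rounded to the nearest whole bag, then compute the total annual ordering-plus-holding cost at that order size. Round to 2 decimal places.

EOQ = √(2DS/H) = √(2 × 26,475 × 466 / 13.4)
    = √(1,841,395.52) ≈ 1,356.98 → Q = 1,357 bags
Orders/yr = 26,475/1,357 = 19.510; ordering cost = 19.510 × $466 = $9,091.64
Average inventory = 1,357/2 = 678.5; holding cost = 678.5 × $13.4 = $9,091.90
Total = $9,091.64 + $9,091.90 = $18,183.54

$18,183.54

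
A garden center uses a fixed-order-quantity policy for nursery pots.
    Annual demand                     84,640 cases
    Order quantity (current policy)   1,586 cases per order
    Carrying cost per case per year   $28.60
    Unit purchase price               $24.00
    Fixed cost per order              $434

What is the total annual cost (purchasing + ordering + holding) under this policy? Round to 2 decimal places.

Annual ordering cost = (D/Q)·S = (84,640/1,586) × 434 = $23,161.26
Annual holding cost  = (Q/2)·H = (1,586/2) × 28.6 = $22,679.80
Purchase cost = D·C = 84,640 × 24 = $2,031,360.00
Total = $23,161.26 + $22,679.80 + $2,031,360.00 = $2,077,201.06

$2,077,201.06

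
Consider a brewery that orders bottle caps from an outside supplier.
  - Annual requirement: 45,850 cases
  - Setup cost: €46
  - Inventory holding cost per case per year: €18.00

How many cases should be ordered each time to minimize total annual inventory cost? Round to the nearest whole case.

Optimal lot size Q* = (2 × 45,850 × €46 / €18)^½ ≈ 484.09

484 cases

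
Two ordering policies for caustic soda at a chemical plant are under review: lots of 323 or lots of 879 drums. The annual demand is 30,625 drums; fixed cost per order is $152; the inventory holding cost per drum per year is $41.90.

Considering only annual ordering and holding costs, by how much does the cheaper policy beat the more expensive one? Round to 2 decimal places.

For each Q, cost = (D/Q)·S + (Q/2)·H.
TC(323) = (30,625/323)×152 + (323/2)×41.9 = $21,178.61
TC(879) = (30,625/879)×152 + (879/2)×41.9 = $23,710.84
|ΔTC| = |$21,178.61 − $23,710.84| = $2,532.23

$2,532.23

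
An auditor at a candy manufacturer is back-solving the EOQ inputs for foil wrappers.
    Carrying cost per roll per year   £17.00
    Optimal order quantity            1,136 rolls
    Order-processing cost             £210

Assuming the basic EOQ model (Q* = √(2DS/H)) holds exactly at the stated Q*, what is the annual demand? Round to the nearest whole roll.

EOQ relation: Q² = 2DS/H, so rearrange for the unknown.
D = Q²H / (2S) = 1,136² × 17 / (2 × 210) = 52,234.36

52,234 rolls per year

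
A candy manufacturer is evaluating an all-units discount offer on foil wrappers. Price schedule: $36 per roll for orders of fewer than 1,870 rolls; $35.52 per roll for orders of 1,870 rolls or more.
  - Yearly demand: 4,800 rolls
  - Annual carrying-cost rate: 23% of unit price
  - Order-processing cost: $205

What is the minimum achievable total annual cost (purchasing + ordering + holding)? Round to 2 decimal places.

$176,836.71

H₁ = 23%×$36 = $8.2800;  H₂ = 23%×$35.52 = $8.1696
EOQ₁ = √(2×4,800×205/8.2800) = 487.53  (< 1,870, feasible at tier 1)
EOQ₂ = √(2×4,800×205/8.1696) = 490.81  (< 1,870 → use Q = 1,870 at tier-2 price)
TC(tier 1 (EOQ₁), Q≈487.5) = $176,836.71
TC(tier 2, Q≈1,870.0) = $178,660.78
Minimum at tier 1 (EOQ₁): $176,836.71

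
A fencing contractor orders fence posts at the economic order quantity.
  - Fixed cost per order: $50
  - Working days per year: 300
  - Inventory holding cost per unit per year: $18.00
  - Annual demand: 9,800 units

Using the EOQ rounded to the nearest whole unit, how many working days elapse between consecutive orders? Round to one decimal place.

7.1 days

Optimal lot size Q* = (2 × 9,800 × $50 / $18)^½ ≈ 233.33 → Q = 233 units
Days between orders = 300 / (D/Q) = 300 / 42.060 ≈ 7.133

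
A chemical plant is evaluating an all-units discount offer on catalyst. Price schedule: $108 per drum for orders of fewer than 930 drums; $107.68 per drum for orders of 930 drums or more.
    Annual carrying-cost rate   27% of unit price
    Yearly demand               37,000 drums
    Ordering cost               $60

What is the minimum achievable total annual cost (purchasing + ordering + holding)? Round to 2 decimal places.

$4,000,066.32

H₁ = 27%×$108 = $29.1600;  H₂ = 27%×$107.68 = $29.0736
EOQ₁ = √(2×37,000×60/29.1600) = 390.21  (< 930, feasible at tier 1)
EOQ₂ = √(2×37,000×60/29.0736) = 390.79  (< 930 → use Q = 930 at tier-2 price)
TC(tier 1 (EOQ₁), Q≈390.2) = $4,007,378.51
TC(tier 2, Q≈930.0) = $4,000,066.32
Minimum at tier 2: $4,000,066.32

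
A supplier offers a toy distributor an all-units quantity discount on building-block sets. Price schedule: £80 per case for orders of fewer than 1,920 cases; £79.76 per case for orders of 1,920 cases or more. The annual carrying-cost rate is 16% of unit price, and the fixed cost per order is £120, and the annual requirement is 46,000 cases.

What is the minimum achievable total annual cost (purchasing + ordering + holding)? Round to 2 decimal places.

£3,684,086.14

H₁ = 16%×£80 = £12.8000;  H₂ = 16%×£79.76 = £12.7616
EOQ₁ = √(2×46,000×120/12.8000) = 928.71  (< 1,920, feasible at tier 1)
EOQ₂ = √(2×46,000×120/12.7616) = 930.10  (< 1,920 → use Q = 1,920 at tier-2 price)
TC(tier 1 (EOQ₁), Q≈928.7) = £3,691,887.47
TC(tier 2, Q≈1,920.0) = £3,684,086.14
Minimum at tier 2: £3,684,086.14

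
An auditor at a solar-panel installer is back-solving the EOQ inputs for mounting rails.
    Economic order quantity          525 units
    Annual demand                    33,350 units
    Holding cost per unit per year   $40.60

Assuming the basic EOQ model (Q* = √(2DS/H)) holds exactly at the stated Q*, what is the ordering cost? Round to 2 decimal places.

$167.77

From Q* = √(2DS/H) ⇒ Q*² = 2DS/H.
S = Q²H / (2D) = 525² × 40.6 / (2 × 33,350) = 167.7717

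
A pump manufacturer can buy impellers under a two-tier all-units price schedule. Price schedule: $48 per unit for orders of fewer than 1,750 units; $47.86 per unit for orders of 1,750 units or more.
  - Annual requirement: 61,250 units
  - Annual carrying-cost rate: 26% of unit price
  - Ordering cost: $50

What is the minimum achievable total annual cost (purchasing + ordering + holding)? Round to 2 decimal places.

H₁ = 26%×$48 = $12.4800;  H₂ = 26%×$47.86 = $12.4436
EOQ₁ = √(2×61,250×50/12.4800) = 700.56  (< 1,750, feasible at tier 1)
EOQ₂ = √(2×61,250×50/12.4436) = 701.58  (< 1,750 → use Q = 1,750 at tier-2 price)
TC(tier 1 (EOQ₁), Q≈700.6) = $2,948,743.00
TC(tier 2, Q≈1,750.0) = $2,944,063.15
Minimum at tier 2: $2,944,063.15

$2,944,063.15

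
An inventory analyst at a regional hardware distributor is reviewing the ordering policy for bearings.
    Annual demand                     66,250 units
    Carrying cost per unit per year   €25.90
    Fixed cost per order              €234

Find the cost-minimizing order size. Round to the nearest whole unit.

Optimal lot size Q* = (2 × 66,250 × €234 / €25.9)^½ ≈ 1,094.12

1,094 units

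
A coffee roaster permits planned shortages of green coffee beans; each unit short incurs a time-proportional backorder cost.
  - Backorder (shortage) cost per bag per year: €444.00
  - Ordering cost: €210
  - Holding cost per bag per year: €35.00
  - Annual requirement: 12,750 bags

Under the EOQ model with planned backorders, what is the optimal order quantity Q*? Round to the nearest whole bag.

406 bags

Q* = √(2DS/H) · √((H + b)/b)
   = √(2 × 12,750 × 210 / 35) · √((35 + 444) / 444)
   = 391.152 × 1.0387 ≈ 406.28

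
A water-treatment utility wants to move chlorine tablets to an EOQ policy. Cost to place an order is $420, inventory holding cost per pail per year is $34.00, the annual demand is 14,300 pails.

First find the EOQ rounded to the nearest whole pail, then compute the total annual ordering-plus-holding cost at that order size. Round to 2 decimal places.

$20,209.11

Q* = √(2·D·S / H) = √(2·14,300·420 / 34) = √353,294.1 ≈ 594.39 → Q = 594 pails
Ordering: D/Q × S = 14,300/594 × $420 = $10,111.11
Holding:  Q/2 × H = 594/2 × $34 = $10,098.00
Total = $10,111.11 + $10,098.00 = $20,209.11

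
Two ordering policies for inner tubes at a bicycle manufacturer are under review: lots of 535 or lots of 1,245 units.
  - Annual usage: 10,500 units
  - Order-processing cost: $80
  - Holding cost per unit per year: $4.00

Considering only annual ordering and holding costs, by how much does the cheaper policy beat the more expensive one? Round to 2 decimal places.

$524.61

Annual cost at Q: ordering D·S/Q plus holding Q·H/2.
TC(535) = (10,500/535)×80 + (535/2)×4 = $2,640.09
TC(1,245) = (10,500/1,245)×80 + (1,245/2)×4 = $3,164.70
Lots of 535 are cheaper by $524.61.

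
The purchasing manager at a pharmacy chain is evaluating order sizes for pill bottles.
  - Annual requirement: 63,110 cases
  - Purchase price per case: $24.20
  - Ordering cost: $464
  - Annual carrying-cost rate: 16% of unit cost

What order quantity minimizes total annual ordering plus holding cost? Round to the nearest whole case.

3,889 cases

Holding cost per case per year: H = 16% × $24.2 = $3.8720
Optimal lot size Q* = (2 × 63,110 × $464 / $3.872)^½ ≈ 3,889.16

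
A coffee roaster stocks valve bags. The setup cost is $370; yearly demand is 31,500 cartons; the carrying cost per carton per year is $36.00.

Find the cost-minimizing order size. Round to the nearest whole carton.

EOQ = √(2DS/H) = √(2 × 31,500 × 370 / 36)
    = √(647,500.00) ≈ 804.67

805 cartons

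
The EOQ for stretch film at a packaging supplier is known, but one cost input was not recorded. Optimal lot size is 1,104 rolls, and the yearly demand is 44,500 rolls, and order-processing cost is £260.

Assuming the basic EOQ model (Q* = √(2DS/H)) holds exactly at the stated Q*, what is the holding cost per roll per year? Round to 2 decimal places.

Since Q* = (2DS/H)^½, squaring gives Q*²·H = 2DS.
H = 2DS / Q² = 2 × 44,500 × 260 / 1,104² = 18.9856

£18.99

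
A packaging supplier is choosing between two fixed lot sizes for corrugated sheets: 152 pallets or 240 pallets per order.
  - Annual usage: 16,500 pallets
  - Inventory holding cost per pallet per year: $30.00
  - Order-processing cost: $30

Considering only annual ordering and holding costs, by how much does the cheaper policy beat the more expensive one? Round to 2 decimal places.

$125.92

For each Q, cost = (D/Q)·S + (Q/2)·H.
TC(152) = (16,500/152)×30 + (152/2)×30 = $5,536.58
TC(240) = (16,500/240)×30 + (240/2)×30 = $5,662.50
Cheaper: Q = 152.  Difference = $125.92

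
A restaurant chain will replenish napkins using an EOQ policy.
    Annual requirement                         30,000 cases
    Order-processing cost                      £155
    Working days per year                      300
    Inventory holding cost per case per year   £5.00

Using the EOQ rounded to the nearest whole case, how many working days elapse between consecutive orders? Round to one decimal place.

2DS/H = 2·30,000·155/5 = 1,860,000.00
EOQ = √1,860,000.00 ≈ 1,363.82 → Q = 1,364 cases
Days between orders = 300 / (D/Q) = 300 / 21.994 ≈ 13.640

13.6 days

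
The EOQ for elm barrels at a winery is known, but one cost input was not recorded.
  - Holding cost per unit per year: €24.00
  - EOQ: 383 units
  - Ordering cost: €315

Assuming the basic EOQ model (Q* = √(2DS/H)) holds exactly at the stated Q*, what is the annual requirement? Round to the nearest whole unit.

From Q* = √(2DS/H) ⇒ Q*² = 2DS/H.
D = Q²H / (2S) = 383² × 24 / (2 × 315) = 5,588.15

5,588 units per year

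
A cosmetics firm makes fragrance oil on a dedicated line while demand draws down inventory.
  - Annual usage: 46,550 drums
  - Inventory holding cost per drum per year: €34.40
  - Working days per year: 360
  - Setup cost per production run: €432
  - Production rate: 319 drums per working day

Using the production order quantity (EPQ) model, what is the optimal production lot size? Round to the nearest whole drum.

1,402 drums

d = 46,550/360 = 129.3056 drums/day;  effective holding cost H(1 − d/p) = 34.4·(1 − 129.3056/319) = 20.45608
Q* = √(2DS / H_eff) = √(2·46,550·432 / 20.45608) ≈ 1,402.19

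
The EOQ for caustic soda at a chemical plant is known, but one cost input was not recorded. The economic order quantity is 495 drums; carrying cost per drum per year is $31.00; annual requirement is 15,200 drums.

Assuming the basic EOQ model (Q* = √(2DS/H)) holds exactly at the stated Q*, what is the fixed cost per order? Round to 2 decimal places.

$249.86

Since Q* = (2DS/H)^½, squaring gives Q*²·H = 2DS.
S = Q²H / (2D) = 495² × 31 / (2 × 15,200) = 249.8610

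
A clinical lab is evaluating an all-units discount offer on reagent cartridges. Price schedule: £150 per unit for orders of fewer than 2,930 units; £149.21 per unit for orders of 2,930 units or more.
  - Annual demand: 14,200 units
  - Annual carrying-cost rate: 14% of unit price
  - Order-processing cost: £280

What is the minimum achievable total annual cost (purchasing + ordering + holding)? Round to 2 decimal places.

£2,142,922.54

H₁ = 14%×£150 = £21.0000;  H₂ = 14%×£149.21 = £20.8894
EOQ₁ = √(2×14,200×280/21.0000) = 615.36  (< 2,930, feasible at tier 1)
EOQ₂ = √(2×14,200×280/20.8894) = 616.99  (< 2,930 → use Q = 2,930 at tier-2 price)
TC(tier 1 (EOQ₁), Q≈615.4) = £2,142,922.54
TC(tier 2, Q≈2,930.0) = £2,150,741.97
Minimum at tier 1 (EOQ₁): £2,142,922.54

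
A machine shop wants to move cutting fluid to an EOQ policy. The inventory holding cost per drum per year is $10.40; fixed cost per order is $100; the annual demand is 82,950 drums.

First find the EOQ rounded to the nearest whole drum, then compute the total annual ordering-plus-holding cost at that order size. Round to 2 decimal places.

$13,135.30

Q* = √(2·D·S / H) = √(2·82,950·100 / 10.4) = √1,595,192.3 ≈ 1,263.01 → Q = 1,263 drums
Orders/yr = 82,950/1,263 = 65.677; ordering cost = 65.677 × $100 = $6,567.70
Average inventory = 1,263/2 = 631.5; holding cost = 631.5 × $10.4 = $6,567.60
Total = $6,567.70 + $6,567.60 = $13,135.30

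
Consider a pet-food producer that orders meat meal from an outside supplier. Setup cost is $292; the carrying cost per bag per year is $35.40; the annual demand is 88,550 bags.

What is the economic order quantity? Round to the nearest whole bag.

Optimal lot size Q* = (2 × 88,550 × $292 / $35.4)^½ ≈ 1,208.65

1,209 bags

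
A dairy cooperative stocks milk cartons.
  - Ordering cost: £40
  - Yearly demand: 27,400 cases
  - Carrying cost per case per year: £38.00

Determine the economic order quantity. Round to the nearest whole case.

240 cases

Q* = √(2·D·S / H) = √(2·27,400·40 / 38) = √57,684.2 ≈ 240.18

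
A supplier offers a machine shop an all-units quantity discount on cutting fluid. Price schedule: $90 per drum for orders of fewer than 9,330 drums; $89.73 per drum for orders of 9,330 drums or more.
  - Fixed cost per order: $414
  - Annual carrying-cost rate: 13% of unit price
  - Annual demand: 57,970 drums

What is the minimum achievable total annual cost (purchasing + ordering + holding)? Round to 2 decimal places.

$5,240,997.89

H₁ = 13%×$90 = $11.7000;  H₂ = 13%×$89.73 = $11.6649
EOQ₁ = √(2×57,970×414/11.7000) = 2,025.46  (< 9,330, feasible at tier 1)
EOQ₂ = √(2×57,970×414/11.6649) = 2,028.51  (< 9,330 → use Q = 9,330 at tier-2 price)
TC(tier 1 (EOQ₁), Q≈2,025.5) = $5,240,997.89
TC(tier 2, Q≈9,330.0) = $5,258,637.16
Minimum at tier 1 (EOQ₁): $5,240,997.89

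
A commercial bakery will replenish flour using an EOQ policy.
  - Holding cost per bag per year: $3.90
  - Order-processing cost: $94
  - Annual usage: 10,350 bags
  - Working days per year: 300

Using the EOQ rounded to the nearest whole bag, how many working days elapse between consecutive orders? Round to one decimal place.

Optimal lot size Q* = (2 × 10,350 × $94 / $3.9)^½ ≈ 706.34 → Q = 706 bags
Days between orders = 300 / (D/Q) = 300 / 14.660 ≈ 20.464

20.5 days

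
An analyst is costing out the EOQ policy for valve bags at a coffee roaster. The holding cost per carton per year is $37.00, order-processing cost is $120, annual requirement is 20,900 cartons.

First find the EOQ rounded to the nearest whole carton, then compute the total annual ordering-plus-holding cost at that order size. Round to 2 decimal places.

$13,623.22

EOQ = √(2DS/H) = √(2 × 20,900 × 120 / 37)
    = √(135,567.57) ≈ 368.20 → Q = 368 cartons
Annual ordering cost = (D/Q)·S = (20,900/368) × 120 = $6,815.22
Annual holding cost  = (Q/2)·H = (368/2) × 37 = $6,808.00
Total = $6,815.22 + $6,808.00 = $13,623.22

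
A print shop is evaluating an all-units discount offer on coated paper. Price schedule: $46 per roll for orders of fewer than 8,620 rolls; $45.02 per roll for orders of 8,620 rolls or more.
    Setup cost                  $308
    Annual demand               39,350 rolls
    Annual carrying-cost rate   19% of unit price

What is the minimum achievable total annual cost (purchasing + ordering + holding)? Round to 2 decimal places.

H₁ = 19%×$46 = $8.7400;  H₂ = 19%×$45.02 = $8.5538
EOQ₁ = √(2×39,350×308/8.7400) = 1,665.36  (< 8,620, feasible at tier 1)
EOQ₂ = √(2×39,350×308/8.5538) = 1,683.38  (< 8,620 → use Q = 8,620 at tier-2 price)
TC(tier 1 (EOQ₁), Q≈1,665.4) = $1,824,655.21
TC(tier 2, Q≈8,620.0) = $1,809,809.89
Minimum at tier 2: $1,809,809.89

$1,809,809.89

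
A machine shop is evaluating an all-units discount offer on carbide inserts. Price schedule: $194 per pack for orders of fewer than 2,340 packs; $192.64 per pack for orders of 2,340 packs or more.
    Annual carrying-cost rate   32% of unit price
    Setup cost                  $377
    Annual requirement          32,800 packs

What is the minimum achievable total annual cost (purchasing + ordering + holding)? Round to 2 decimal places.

H₁ = 32%×$194 = $62.0800;  H₂ = 32%×$192.64 = $61.6448
EOQ₁ = √(2×32,800×377/62.0800) = 631.17  (< 2,340, feasible at tier 1)
EOQ₂ = √(2×32,800×377/61.6448) = 633.39  (< 2,340 → use Q = 2,340 at tier-2 price)
TC(tier 1 (EOQ₁), Q≈631.2) = $6,402,383.07
TC(tier 2, Q≈2,340.0) = $6,396,000.86
Minimum at tier 2: $6,396,000.86

$6,396,000.86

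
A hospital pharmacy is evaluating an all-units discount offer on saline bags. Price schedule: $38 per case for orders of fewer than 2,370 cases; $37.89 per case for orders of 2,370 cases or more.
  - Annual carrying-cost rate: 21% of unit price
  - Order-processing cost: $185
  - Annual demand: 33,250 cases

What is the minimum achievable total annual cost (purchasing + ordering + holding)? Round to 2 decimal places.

H₁ = 21%×$38 = $7.9800;  H₂ = 21%×$37.89 = $7.9569
EOQ₁ = √(2×33,250×185/7.9800) = 1,241.64  (< 2,370, feasible at tier 1)
EOQ₂ = √(2×33,250×185/7.9569) = 1,243.44  (< 2,370 → use Q = 2,370 at tier-2 price)
TC(tier 1 (EOQ₁), Q≈1,241.6) = $1,273,408.28
TC(tier 2, Q≈2,370.0) = $1,271,866.89
Minimum at tier 2: $1,271,866.89

$1,271,866.89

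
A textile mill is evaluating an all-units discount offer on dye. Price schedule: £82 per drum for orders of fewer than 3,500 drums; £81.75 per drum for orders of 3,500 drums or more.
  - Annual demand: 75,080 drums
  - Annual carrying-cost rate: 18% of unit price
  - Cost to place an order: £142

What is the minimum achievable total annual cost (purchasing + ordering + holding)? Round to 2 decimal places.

H₁ = 18%×£82 = £14.7600;  H₂ = 18%×£81.75 = £14.7150
EOQ₁ = √(2×75,080×142/14.7600) = 1,201.93  (< 3,500, feasible at tier 1)
EOQ₂ = √(2×75,080×142/14.7150) = 1,203.76  (< 3,500 → use Q = 3,500 at tier-2 price)
TC(tier 1 (EOQ₁), Q≈1,201.9) = £6,174,300.44
TC(tier 2, Q≈3,500.0) = £6,166,587.35
Minimum at tier 2: £6,166,587.35

£6,166,587.35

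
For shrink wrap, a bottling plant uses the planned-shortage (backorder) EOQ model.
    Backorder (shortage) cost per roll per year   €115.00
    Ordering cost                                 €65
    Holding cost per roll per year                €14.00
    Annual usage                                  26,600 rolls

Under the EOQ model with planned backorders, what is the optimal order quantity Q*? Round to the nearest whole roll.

Basic EOQ = √(2·26,600·65/14) = 496.991
Backorder adjustment √((H+b)/b) = √((14+115)/115) = 1.0591
Q* = 496.991 × 1.0591 ≈ 526.37

526 rolls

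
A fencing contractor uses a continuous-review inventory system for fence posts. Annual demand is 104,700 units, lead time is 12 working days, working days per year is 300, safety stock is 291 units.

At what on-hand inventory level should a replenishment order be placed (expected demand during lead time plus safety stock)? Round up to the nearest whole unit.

Daily demand d = 104,700 / 300 = 349.000 units/day
Demand during lead time = 349.000 × 12 = 4,188.00
Reorder point = 4,188.00 + 291 = 4,479.00 → round up

4,479 units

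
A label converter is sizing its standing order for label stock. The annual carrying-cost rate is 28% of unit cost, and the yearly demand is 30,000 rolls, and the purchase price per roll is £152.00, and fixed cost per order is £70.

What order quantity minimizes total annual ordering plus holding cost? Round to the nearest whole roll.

314 rolls

Holding cost per roll per year: H = 28% × £152 = £42.5600
Optimal lot size Q* = (2 × 30,000 × £70 / £42.56)^½ ≈ 314.14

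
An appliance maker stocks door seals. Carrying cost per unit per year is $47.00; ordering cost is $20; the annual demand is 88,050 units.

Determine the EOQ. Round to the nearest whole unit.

274 units

EOQ = √(2DS/H) = √(2 × 88,050 × 20 / 47)
    = √(74,936.17) ≈ 273.74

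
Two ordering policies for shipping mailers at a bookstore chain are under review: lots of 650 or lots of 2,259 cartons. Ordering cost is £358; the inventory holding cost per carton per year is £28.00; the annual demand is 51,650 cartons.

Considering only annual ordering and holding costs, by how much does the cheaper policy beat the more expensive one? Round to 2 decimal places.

For each Q, cost = (D/Q)·S + (Q/2)·H.
TC(650) = (51,650/650)×358 + (650/2)×28 = £37,547.23
TC(2,259) = (51,650/2,259)×358 + (2,259/2)×28 = £39,811.35
Lots of 650 are cheaper by £2,264.12.

£2,264.12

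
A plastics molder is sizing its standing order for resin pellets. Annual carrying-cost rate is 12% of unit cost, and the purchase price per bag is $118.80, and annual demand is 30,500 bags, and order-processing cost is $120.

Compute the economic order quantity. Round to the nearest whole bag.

717 bags

Holding cost per bag per year: H = 12% × $118.8 = $14.2560
Q* = √(2·D·S / H) = √(2·30,500·120 / 14.256) = √513,468.0 ≈ 716.57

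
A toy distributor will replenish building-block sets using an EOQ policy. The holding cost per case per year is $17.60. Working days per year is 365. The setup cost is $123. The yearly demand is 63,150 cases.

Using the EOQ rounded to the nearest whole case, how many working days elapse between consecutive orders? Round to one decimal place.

EOQ = √(2DS/H) = √(2 × 63,150 × 123 / 17.6)
    = √(882,664.77) ≈ 939.50 → Q = 940 cases
Cycle time = (working days × Q)/D = (365 × 940) / 63,150 = 5.433 days

5.4 days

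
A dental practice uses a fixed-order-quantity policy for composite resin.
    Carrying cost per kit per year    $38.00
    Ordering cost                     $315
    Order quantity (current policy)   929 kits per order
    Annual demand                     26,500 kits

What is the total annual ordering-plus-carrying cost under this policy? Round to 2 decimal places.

Orders/yr = 26,500/929 = 28.525; ordering cost = 28.525 × $315 = $8,985.47
Average inventory = 929/2 = 464.5; holding cost = 464.5 × $38 = $17,651.00
Total = $8,985.47 + $17,651.00 = $26,636.47

$26,636.47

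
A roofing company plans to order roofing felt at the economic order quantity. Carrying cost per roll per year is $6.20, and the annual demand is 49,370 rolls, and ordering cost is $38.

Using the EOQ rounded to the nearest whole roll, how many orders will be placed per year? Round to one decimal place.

Q* = √(2·D·S / H) = √(2·49,370·38 / 6.2) = √605,180.6 ≈ 777.93 → Q = 778
N = D/Q = 49,370/778 ≈ 63.458 orders/yr

63.5 orders per year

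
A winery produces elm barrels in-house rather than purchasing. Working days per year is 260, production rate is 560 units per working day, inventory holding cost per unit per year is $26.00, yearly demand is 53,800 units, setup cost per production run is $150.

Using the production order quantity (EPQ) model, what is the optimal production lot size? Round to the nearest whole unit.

992 units

d = 53,800/260 = 206.9231 units/day;  effective holding cost H(1 − d/p) = 26·(1 − 206.9231/560) = 16.39286
Q* = √(2DS / H_eff) = √(2·53,800·150 / 16.39286) ≈ 992.26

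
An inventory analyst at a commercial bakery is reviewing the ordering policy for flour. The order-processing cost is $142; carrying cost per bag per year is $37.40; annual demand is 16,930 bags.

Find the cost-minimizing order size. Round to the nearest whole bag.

Q* = √(2·D·S / H) = √(2·16,930·142 / 37.4) = √128,559.4 ≈ 358.55

359 bags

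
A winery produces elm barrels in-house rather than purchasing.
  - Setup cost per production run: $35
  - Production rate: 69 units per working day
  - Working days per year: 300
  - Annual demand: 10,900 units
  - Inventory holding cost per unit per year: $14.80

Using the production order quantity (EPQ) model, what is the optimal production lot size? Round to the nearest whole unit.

d = 10,900/300 = 36.3333 units/day;  effective holding cost H(1 − d/p) = 14.8·(1 − 36.3333/69) = 7.00676
Q* = √(2DS / H_eff) = √(2·10,900·35 / 7.00676) ≈ 329.99

330 units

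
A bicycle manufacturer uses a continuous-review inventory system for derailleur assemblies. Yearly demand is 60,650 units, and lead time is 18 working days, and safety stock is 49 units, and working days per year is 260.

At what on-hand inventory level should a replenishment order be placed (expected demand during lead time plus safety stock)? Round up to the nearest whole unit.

4,248 units

Daily demand d = 60,650 / 260 = 233.269 units/day
Demand during lead time = 233.269 × 18 = 4,198.85
Reorder point = 4,198.85 + 49 = 4,247.85 → round up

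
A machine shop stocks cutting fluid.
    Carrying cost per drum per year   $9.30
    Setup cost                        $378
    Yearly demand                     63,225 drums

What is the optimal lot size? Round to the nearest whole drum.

EOQ = √(2DS/H) = √(2 × 63,225 × 378 / 9.3)
    = √(5,139,580.65) ≈ 2,267.06

2,267 drums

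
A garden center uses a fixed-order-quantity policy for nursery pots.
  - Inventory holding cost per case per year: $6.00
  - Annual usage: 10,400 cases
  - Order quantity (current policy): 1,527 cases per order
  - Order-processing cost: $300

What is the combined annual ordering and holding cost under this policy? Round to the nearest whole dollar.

$6,624

Ordering: D/Q × S = 10,400/1,527 × $300 = $2,043.22
Holding:  Q/2 × H = 1,527/2 × $6 = $4,581.00
Total = $2,043.22 + $4,581.00 = $6,624.22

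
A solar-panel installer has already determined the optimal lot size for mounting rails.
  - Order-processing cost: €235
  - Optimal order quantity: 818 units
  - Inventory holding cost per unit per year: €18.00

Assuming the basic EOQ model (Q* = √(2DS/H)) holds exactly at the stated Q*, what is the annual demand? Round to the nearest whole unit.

Since Q* = (2DS/H)^½, squaring gives Q*²·H = 2DS.
D = Q²H / (2S) = 818² × 18 / (2 × 235) = 25,626.03

25,626 units per year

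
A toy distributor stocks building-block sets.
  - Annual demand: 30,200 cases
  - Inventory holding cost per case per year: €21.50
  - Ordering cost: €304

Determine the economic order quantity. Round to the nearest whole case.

924 cases

2DS/H = 2·30,200·304/21.5 = 854,027.91
EOQ = √854,027.91 ≈ 924.14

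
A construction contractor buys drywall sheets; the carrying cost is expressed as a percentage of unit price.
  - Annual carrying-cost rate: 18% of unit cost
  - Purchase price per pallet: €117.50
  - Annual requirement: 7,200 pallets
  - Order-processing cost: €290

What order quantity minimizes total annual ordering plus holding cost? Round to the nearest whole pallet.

444 pallets

H = i·C = 0.18 × €117.5 = €21.1500 per pallet-year
Optimal lot size Q* = (2 × 7,200 × €290 / €21.15)^½ ≈ 444.35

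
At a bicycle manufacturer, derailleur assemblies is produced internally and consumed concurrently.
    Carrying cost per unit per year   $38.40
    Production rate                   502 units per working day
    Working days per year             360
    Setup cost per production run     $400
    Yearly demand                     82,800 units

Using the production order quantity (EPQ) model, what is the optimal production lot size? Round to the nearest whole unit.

1,784 units

Daily demand d = 82,800/360 = 230.000; p = 502; 1 − d/p = 0.54183
EPQ = √(2DS / (H(1 − d/p)))
    = √(2 × 82,800 × 400 / (38.4 × 0.54183)) ≈ 1,784.28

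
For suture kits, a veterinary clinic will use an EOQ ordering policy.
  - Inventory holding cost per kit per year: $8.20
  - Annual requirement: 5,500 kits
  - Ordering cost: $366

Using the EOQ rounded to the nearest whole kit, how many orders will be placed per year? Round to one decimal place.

Optimal lot size Q* = (2 × 5,500 × $366 / $8.2)^½ ≈ 700.70 → Q = 701
Orders per year = D/Q = 5,500 / 701 = 7.846

7.8 orders per year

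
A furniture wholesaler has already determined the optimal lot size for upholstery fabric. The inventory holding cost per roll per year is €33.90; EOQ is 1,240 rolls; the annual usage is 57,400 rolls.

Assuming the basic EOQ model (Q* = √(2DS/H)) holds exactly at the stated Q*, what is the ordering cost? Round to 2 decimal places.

Since Q* = (2DS/H)^½, squaring gives Q*²·H = 2DS.
S = Q²H / (2D) = 1,240² × 33.9 / (2 × 57,400) = 454.0474

€454.05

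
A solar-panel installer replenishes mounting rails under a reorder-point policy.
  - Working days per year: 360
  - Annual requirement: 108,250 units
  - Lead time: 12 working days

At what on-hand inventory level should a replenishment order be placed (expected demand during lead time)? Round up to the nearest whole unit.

Daily demand d = 108,250 / 360 = 300.694 units/day
Demand during lead time = 300.694 × 12 = 3,608.33
Reorder point = 3,608.33 → round up

3,609 units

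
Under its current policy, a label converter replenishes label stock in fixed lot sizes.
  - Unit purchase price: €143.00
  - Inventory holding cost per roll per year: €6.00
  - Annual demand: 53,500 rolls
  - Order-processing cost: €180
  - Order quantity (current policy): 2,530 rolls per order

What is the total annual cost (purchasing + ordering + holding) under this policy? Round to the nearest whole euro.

Ordering: D/Q × S = 53,500/2,530 × €180 = €3,806.32
Holding:  Q/2 × H = 2,530/2 × €6 = €7,590.00
Purchase cost = D·C = 53,500 × 143 = €7,650,500.00
Total = €3,806.32 + €7,590.00 + €7,650,500.00 = €7,661,896.32

€7,661,896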